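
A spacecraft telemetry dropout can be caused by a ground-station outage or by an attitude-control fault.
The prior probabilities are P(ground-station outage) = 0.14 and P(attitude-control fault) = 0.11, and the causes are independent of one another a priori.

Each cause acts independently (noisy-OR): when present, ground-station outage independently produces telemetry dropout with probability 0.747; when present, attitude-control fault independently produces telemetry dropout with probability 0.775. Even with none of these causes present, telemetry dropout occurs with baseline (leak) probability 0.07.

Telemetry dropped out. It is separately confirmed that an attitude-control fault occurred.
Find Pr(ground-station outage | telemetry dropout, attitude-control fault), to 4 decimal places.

Under noisy-OR, P(telemetry dropout | causes) = 1 − (1−0.07)·∏(1−qᵢ) over the active causes.
Numerator (weight on configurations with ground-station outage): 0.94706×0.14 = 0.132588
Denominator P(telemetry dropout | attitude-control fault): 0.79075×0.86 + 0.94706×0.14 = 0.812633
Posterior = 0.132588 / 0.812633 ≈ 0.1632

Pr(ground-station outage | telemetry dropout, attitude-control fault) ≈ 0.1632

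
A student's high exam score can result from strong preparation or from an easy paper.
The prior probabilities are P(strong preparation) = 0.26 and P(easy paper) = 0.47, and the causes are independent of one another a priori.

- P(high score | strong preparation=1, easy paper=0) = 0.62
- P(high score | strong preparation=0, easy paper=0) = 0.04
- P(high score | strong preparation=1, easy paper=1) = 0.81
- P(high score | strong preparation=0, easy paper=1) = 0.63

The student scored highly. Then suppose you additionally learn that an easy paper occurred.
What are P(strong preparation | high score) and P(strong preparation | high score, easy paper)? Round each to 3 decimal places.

P(strong preparation | high score) ≈ 0.440; P(strong preparation | high score, easy paper) ≈ 0.311

P(high score) = 0.04*0.74*0.53 + 0.63*0.74*0.47 + 0.62*0.26*0.53 + 0.81*0.26*0.47 = 0.015688 + 0.219114 + 0.085436 + 0.098982 = 0.419220
The strong preparation-present share is 0.085436 + 0.098982 = 0.184418.
So P(strong preparation | high score) = 0.184418/0.419220 ≈ 0.440.

Now condition on the additional information:
Numerator (weight on configurations with strong preparation): 0.81*0.26 = 0.210600
Denominator P(high score | easy paper): 0.63*0.74 + 0.81*0.26 = 0.676800
P(strong preparation | high score, easy paper) = 0.210600/0.676800 ≈ 0.311
Conditioning on easy paper lowers the posterior on strong preparation: the classic explaining-away effect in a common-effect structure.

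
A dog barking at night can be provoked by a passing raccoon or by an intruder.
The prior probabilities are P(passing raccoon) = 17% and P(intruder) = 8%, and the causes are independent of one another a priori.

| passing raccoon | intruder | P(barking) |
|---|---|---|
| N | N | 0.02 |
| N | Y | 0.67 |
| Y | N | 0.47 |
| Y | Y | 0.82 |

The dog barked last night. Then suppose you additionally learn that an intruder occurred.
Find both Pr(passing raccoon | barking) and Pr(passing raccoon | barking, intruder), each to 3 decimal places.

P(barking) = 0.02*0.83*0.92 + 0.67*0.83*0.08 + 0.47*0.17*0.92 + 0.82*0.17*0.08 = 0.015272 + 0.044488 + 0.073508 + 0.011152 = 0.144420
The passing raccoon-present share is 0.073508 + 0.011152 = 0.084660.
Hence the posterior is 0.084660/0.144420 ≈ 0.586.

With the extra evidence:
Weight on passing raccoon=true, given the evidence: 0.82×0.17 = 0.139400
Normalizer over all consistent configurations: 0.67×0.83 + 0.82×0.17 = 0.695500
P(passing raccoon | barking, intruder) = 0.139400/0.695500 ≈ 0.200

Pr(passing raccoon | barking) ≈ 0.586; Pr(passing raccoon | barking, intruder) ≈ 0.200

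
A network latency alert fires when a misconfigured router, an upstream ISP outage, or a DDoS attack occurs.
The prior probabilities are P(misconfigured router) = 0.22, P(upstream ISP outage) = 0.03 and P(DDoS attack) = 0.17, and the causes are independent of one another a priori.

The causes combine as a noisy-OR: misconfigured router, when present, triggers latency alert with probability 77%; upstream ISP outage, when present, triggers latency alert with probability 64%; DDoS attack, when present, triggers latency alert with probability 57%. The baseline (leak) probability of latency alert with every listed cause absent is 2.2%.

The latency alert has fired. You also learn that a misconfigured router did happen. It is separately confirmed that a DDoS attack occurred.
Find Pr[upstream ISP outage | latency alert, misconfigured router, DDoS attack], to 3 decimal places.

Pr[upstream ISP outage | latency alert, misconfigured router, DDoS attack] ≈ 0.032

Under noisy-OR, P(latency alert | causes) = 1 − (1−0.022)·∏(1−qᵢ) over the active causes.
P(latency alert | misconfigured router, DDoS attack) = 0.903276*0.97 + 0.965179*0.03 = 0.876178 + 0.028955 = 0.905133
Restricting to configurations with upstream ISP outage present: 0.965179*0.03 = 0.028955.
P(upstream ISP outage | latency alert, misconfigured router, DDoS attack) = 0.028955 / 0.905133 ≈ 0.032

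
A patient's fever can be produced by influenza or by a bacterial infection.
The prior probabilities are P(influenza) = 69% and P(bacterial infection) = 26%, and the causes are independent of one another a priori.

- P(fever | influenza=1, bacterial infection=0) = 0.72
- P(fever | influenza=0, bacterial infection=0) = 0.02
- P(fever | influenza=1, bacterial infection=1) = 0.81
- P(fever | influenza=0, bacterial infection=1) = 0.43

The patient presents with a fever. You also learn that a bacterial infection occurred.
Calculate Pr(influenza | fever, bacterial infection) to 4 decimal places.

P(fever | bacterial infection) = 0.43×0.31 + 0.81×0.69 = 0.133300 + 0.558900 = 0.692200
The influenza-present share is 0.81×0.69 = 0.558900.
P(influenza | fever, bacterial infection) = 0.558900 / 0.692200 ≈ 0.8074

Pr(influenza | fever, bacterial infection) ≈ 0.8074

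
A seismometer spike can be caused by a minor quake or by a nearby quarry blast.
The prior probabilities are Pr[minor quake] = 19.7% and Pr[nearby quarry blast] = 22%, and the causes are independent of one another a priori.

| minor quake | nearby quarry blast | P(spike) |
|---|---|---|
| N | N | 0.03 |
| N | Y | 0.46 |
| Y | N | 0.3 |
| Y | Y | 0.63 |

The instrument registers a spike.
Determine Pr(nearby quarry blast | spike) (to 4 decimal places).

Pr(nearby quarry blast | spike) ≈ 0.6259

By total probability over the 4 (minor quake, nearby quarry blast) configurations:
  P(spike) = 0.03×0.803×0.78 + 0.46×0.803×0.22 + 0.3×0.197×0.78 + 0.63×0.197×0.22
        = 0.018790 + 0.081264 + 0.046098 + 0.027304 = 0.173456
Configurations with nearby quarry blast contribute 0.108568, so
  P(nearby quarry blast | spike) = 0.108568 / 0.173456 ≈ 0.6259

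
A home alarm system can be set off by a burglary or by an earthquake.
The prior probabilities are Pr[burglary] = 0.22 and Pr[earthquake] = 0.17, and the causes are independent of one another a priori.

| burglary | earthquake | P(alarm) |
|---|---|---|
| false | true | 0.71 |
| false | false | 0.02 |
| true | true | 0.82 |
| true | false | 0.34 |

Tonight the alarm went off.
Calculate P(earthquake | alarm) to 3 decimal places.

By total probability over the 4 (burglary, earthquake) configurations:
  P(alarm) = 0.02×0.78×0.83 + 0.71×0.78×0.17 + 0.34×0.22×0.83 + 0.82×0.22×0.17
        = 0.012948 + 0.094146 + 0.062084 + 0.030668 = 0.199846
Keeping only the earthquake-present terms gives 0.124814, so
  P(earthquake | alarm) = 0.124814 / 0.199846 ≈ 0.625

P(earthquake | alarm) ≈ 0.625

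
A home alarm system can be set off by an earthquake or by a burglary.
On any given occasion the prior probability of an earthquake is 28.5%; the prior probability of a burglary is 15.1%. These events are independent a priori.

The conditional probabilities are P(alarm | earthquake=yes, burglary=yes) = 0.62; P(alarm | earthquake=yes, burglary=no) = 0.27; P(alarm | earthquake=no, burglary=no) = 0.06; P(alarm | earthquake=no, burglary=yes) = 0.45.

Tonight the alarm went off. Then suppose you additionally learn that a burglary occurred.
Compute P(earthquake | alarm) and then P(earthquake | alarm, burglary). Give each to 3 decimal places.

P(earthquake | alarm) ≈ 0.520; P(earthquake | alarm, burglary) ≈ 0.354

By total probability over the 4 (earthquake, burglary) configurations:
  P(alarm) = 0.06·0.715·0.849 + 0.45·0.715·0.151 + 0.27·0.285·0.849 + 0.62·0.285·0.151
        = 0.036422 + 0.048584 + 0.065331 + 0.026682 = 0.177019
Keeping only the earthquake-present terms gives 0.092013, so
  P(earthquake | alarm) = 0.092013 / 0.177019 ≈ 0.520

With the extra evidence:
Enumerate both values of earthquake and weight by the priors:
  P(alarm | burglary) = 0.45*0.715 + 0.62*0.285
        = 0.321750 + 0.176700 = 0.498450
Keeping only the earthquake-present terms gives 0.176700, so
  P(earthquake | alarm, burglary) = 0.176700 / 0.498450 ≈ 0.354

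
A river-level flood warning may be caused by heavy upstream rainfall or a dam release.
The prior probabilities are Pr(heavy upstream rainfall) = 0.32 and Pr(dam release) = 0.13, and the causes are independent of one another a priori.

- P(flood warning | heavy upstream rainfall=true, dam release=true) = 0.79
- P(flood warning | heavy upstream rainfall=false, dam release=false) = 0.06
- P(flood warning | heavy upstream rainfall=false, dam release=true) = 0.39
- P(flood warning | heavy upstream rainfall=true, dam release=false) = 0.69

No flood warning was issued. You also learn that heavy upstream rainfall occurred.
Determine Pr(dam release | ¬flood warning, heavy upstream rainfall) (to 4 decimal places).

P(¬flood warning | heavy upstream rainfall) = 0.31×0.87 + 0.21×0.13 = 0.269700 + 0.027300 = 0.297000
Restricting to configurations with dam release present: 0.21×0.13 = 0.027300.
P(dam release | ¬flood warning, heavy upstream rainfall) = 0.027300 / 0.297000 ≈ 0.0919

Pr(dam release | ¬flood warning, heavy upstream rainfall) ≈ 0.0919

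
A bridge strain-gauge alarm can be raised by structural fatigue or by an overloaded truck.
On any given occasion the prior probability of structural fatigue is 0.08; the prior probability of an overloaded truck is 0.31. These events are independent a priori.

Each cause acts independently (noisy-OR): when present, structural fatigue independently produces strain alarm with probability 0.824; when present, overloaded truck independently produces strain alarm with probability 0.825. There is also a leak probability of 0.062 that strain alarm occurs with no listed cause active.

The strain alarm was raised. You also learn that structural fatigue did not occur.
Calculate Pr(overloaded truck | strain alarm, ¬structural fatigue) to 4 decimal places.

Pr(overloaded truck | strain alarm, ¬structural fatigue) ≈ 0.8583

Under noisy-OR, P(strain alarm | causes) = 1 − (1−0.062)·∏(1−qᵢ) over the active causes.
Sum P(strain alarm|·) weighted by the priors over both values of overloaded truck:
  P(strain alarm | ¬structural fatigue) = 0.062*0.69 + 0.83585*0.31
        = 0.042780 + 0.259113 = 0.301893
Configurations with overloaded truck contribute 0.259113, so
  P(overloaded truck | strain alarm, ¬structural fatigue) = 0.259113 / 0.301893 ≈ 0.8583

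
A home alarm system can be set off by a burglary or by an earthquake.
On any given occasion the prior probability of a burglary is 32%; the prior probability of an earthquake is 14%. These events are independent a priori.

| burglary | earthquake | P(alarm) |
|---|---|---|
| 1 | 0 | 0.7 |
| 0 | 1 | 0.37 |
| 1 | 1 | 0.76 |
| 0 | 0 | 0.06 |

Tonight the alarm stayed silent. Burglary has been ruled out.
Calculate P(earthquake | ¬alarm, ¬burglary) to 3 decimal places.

P(earthquake | ¬alarm, ¬burglary) ≈ 0.098

P(¬alarm | ¬burglary) = 0.94*0.86 + 0.63*0.14 = 0.808400 + 0.088200 = 0.896600
Of this, 0.088200 comes from 0.63*0.14 (the earthquake=true cases).
So P(earthquake | ¬alarm, ¬burglary) = 0.088200/0.896600 ≈ 0.098.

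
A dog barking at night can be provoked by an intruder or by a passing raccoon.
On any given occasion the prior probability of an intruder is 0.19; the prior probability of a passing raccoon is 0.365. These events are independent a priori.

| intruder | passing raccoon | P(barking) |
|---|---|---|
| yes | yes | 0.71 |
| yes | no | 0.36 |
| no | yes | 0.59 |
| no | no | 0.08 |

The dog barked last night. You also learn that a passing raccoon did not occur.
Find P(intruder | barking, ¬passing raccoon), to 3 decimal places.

P(intruder | barking, ¬passing raccoon) ≈ 0.514

Weight on intruder=true, given the evidence: 0.36*0.19 = 0.068400
Normalizer over all consistent configurations: 0.08*0.81 + 0.36*0.19 = 0.133200
Posterior = 0.068400 / 0.133200 ≈ 0.514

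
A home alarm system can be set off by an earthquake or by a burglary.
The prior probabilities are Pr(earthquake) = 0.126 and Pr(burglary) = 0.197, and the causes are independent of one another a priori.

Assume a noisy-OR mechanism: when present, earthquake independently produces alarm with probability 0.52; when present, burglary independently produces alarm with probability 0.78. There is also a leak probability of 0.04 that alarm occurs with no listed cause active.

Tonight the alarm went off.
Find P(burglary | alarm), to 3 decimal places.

Under noisy-OR, P(alarm | causes) = 1 − (1−0.04)·∏(1−qᵢ) over the active causes.
Weight on burglary=true, given the evidence: 0.135814 + 0.022306 = 0.158120
Denominator P(alarm): 0.04·0.874·0.803 + 0.7888·0.874·0.197 + 0.5392·0.126·0.803 + 0.898624·0.126·0.197 = 0.240748
P(burglary | alarm) = 0.158120/0.240748 ≈ 0.657

P(burglary | alarm) ≈ 0.657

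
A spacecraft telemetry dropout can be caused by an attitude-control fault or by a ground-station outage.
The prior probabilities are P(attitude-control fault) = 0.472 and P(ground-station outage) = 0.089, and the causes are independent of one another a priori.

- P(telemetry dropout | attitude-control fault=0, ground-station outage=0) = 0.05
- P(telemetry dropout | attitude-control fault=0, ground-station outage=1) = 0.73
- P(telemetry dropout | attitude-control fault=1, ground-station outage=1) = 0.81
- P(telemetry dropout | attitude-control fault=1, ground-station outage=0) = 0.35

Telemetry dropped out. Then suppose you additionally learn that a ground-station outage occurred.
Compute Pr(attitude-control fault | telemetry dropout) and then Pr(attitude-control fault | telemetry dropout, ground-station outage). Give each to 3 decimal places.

P(telemetry dropout) = 0.05·0.528·0.911 + 0.73·0.528·0.089 + 0.35·0.472·0.911 + 0.81·0.472·0.089 = 0.024050 + 0.034304 + 0.150497 + 0.034026 = 0.242877
Restricting to configurations with attitude-control fault present: 0.150497 + 0.034026 = 0.184523.
So P(attitude-control fault | telemetry dropout) = 0.184523/0.242877 ≈ 0.760.

Now condition on the additional information:
Numerator (weight on configurations with attitude-control fault): 0.81*0.472 = 0.382320
Normalizer over all consistent configurations: 0.73*0.528 + 0.81*0.472 = 0.767760
Posterior = 0.382320 / 0.767760 ≈ 0.498
Conditioning on ground-station outage lowers the posterior on attitude-control fault: the classic explaining-away effect in a common-effect structure.

Pr(attitude-control fault | telemetry dropout) ≈ 0.760; Pr(attitude-control fault | telemetry dropout, ground-station outage) ≈ 0.498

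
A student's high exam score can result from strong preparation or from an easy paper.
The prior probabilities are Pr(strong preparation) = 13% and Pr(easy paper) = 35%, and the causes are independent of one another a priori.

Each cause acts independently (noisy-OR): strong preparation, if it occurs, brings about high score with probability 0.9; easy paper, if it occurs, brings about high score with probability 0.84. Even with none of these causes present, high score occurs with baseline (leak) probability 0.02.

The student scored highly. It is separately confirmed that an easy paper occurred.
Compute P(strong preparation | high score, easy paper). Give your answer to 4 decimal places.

Under noisy-OR, P(high score | causes) = 1 − (1−0.02)·∏(1−qᵢ) over the active causes.
Weight on strong preparation=true, given the evidence: 0.98432×0.13 = 0.127962
The normalizing constant is 0.8432×0.87 + 0.98432×0.13 = 0.861546
Posterior = 0.127962 / 0.861546 ≈ 0.1485

P(strong preparation | high score, easy paper) ≈ 0.1485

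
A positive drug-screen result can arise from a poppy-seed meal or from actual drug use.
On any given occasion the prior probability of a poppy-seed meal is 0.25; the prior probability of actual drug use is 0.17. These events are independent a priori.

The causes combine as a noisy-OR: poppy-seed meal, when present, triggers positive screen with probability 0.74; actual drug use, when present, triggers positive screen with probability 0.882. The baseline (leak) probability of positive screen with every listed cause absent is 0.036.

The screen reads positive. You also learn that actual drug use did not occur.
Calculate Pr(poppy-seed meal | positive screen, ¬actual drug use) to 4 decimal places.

Pr(poppy-seed meal | positive screen, ¬actual drug use) ≈ 0.8740

Under noisy-OR, P(positive screen | causes) = 1 − (1−0.036)·∏(1−qᵢ) over the active causes.
Sum P(positive screen|·) weighted by the priors over both values of poppy-seed meal:
  P(positive screen | ¬actual drug use) = 0.036×0.75 + 0.74936×0.25
        = 0.027000 + 0.187340 = 0.214340
Configurations with poppy-seed meal contribute 0.187340, so
  P(poppy-seed meal | positive screen, ¬actual drug use) = 0.187340 / 0.214340 ≈ 0.8740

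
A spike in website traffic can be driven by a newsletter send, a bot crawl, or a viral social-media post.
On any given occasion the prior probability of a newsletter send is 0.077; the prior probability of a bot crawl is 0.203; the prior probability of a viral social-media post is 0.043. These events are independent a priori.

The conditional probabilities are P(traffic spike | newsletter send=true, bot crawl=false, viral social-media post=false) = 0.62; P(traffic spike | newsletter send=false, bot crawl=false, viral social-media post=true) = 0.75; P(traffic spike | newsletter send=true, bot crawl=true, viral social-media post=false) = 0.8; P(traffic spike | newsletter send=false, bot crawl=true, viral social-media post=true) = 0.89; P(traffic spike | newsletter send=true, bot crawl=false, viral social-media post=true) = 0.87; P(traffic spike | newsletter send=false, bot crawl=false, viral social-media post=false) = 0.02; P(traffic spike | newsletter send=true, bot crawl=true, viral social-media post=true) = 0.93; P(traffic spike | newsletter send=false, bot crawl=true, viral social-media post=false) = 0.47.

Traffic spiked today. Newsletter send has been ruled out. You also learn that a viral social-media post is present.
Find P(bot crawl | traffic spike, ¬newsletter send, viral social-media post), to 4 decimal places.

Numerator (weight on configurations with bot crawl): 0.89*0.203 = 0.180670
The normalizing constant is 0.75*0.797 + 0.89*0.203 = 0.778420
P(bot crawl | traffic spike, ¬newsletter send, viral social-media post) = 0.180670/0.778420 ≈ 0.2321

P(bot crawl | traffic spike, ¬newsletter send, viral social-media post) ≈ 0.2321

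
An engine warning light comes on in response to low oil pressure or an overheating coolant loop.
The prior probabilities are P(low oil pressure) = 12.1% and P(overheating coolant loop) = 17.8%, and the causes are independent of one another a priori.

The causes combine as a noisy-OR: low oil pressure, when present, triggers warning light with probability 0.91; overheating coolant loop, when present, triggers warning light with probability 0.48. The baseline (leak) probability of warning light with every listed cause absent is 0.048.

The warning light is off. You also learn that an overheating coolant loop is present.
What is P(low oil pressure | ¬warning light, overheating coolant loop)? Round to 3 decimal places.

Under noisy-OR, P(warning light | causes) = 1 − (1−0.048)·∏(1−qᵢ) over the active causes.
Sum P(¬warning light|·) weighted by the priors over both values of low oil pressure:
  P(¬warning light | overheating coolant loop) = 0.49504·0.879 + 0.044554·0.121
        = 0.435140 + 0.005391 = 0.440531
Configurations with low oil pressure contribute 0.005391, so
  P(low oil pressure | ¬warning light, overheating coolant loop) = 0.005391 / 0.440531 ≈ 0.012

P(low oil pressure | ¬warning light, overheating coolant loop) ≈ 0.012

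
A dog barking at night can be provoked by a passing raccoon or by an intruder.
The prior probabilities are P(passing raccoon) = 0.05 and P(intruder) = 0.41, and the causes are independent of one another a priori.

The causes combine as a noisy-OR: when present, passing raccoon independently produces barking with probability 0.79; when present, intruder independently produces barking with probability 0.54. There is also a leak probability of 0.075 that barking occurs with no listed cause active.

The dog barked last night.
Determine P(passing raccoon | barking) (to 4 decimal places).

Under noisy-OR, P(barking | causes) = 1 − (1−0.075)·∏(1−qᵢ) over the active causes.
Numerator (weight on configurations with passing raccoon): 0.023770 + 0.018668 = 0.042438
Denominator P(barking): 0.075*0.95*0.59 + 0.5745*0.95*0.41 + 0.80575*0.05*0.59 + 0.910645*0.05*0.41 = 0.308243
P(passing raccoon | barking) = 0.042438/0.308243 ≈ 0.1377

P(passing raccoon | barking) ≈ 0.1377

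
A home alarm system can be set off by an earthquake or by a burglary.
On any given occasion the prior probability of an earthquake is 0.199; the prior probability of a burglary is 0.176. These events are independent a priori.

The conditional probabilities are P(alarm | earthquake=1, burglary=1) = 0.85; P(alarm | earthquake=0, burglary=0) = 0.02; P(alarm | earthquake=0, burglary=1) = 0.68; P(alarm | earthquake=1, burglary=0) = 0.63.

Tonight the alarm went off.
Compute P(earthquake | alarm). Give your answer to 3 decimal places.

For the numerator, keep only earthquake=true terms: 0.103305 + 0.029770 = 0.133075
Normalizer over all consistent configurations: 0.02·0.801·0.824 + 0.68·0.801·0.176 + 0.63·0.199·0.824 + 0.85·0.199·0.176 = 0.242139
Posterior = 0.133075 / 0.242139 ≈ 0.550

P(earthquake | alarm) ≈ 0.550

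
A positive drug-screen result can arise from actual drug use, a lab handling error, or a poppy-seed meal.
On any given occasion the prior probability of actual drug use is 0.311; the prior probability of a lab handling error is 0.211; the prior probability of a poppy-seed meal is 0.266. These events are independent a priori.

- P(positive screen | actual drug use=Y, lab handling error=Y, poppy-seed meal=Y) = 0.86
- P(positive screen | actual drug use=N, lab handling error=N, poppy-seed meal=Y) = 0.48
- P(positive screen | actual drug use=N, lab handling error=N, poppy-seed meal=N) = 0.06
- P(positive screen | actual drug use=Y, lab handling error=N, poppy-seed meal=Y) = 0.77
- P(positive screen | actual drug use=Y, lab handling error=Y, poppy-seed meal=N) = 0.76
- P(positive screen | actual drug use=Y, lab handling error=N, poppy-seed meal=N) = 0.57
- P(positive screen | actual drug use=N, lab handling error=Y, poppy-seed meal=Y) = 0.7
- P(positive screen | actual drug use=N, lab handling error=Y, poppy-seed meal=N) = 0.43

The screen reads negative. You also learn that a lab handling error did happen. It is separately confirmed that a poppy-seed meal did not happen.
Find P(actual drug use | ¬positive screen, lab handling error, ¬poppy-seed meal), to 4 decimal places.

Sum P(¬positive screen|·) weighted by the priors over both values of actual drug use:
  P(¬positive screen | lab handling error, ¬poppy-seed meal) = 0.57×0.689 + 0.24×0.311
        = 0.392730 + 0.074640 = 0.467370
Configurations with actual drug use contribute 0.074640, so
  P(actual drug use | ¬positive screen, lab handling error, ¬poppy-seed meal) = 0.074640 / 0.467370 ≈ 0.1597

P(actual drug use | ¬positive screen, lab handling error, ¬poppy-seed meal) ≈ 0.1597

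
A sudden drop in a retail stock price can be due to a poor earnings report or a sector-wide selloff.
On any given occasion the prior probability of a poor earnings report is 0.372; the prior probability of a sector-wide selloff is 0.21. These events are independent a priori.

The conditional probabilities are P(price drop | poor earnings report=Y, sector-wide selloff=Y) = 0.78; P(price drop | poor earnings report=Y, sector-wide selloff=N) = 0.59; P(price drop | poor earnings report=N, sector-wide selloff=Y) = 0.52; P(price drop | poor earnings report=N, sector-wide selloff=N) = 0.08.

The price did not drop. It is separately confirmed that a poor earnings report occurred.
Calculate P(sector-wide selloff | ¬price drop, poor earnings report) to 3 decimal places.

Numerator (weight on configurations with sector-wide selloff): 0.22*0.21 = 0.046200
Normalizer over all consistent configurations: 0.41*0.79 + 0.22*0.21 = 0.370100
Posterior = 0.046200 / 0.370100 ≈ 0.125

P(sector-wide selloff | ¬price drop, poor earnings report) ≈ 0.125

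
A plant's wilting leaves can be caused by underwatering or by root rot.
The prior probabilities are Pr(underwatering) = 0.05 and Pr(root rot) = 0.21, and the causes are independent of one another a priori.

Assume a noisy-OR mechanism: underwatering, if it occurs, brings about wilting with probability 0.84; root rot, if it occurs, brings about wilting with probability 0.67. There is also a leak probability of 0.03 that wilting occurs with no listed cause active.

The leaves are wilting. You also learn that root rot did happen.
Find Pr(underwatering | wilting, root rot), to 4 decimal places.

Under noisy-OR, P(wilting | causes) = 1 − (1−0.03)·∏(1−qᵢ) over the active causes.
Weight on underwatering=true, given the evidence: 0.948784*0.05 = 0.047439
The normalizing constant is 0.6799*0.95 + 0.948784*0.05 = 0.693344
P(underwatering | wilting, root rot) = 0.047439/0.693344 ≈ 0.0684

Pr(underwatering | wilting, root rot) ≈ 0.0684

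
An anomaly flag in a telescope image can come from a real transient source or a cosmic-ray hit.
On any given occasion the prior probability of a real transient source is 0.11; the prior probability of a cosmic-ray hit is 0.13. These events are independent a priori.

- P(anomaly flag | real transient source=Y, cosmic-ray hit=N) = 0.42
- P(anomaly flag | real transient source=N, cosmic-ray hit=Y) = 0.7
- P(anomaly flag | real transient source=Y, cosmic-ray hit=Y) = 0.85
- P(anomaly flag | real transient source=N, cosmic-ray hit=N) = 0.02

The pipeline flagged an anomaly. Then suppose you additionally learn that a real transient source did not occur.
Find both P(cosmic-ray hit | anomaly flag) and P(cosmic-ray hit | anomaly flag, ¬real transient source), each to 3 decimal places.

Sum P(anomaly flag|·) weighted by the priors over the 4 (real transient source, cosmic-ray hit) configurations:
  P(anomaly flag) = 0.02·0.89·0.87 + 0.7·0.89·0.13 + 0.42·0.11·0.87 + 0.85·0.11·0.13
        = 0.015486 + 0.080990 + 0.040194 + 0.012155 = 0.148825
Configurations with cosmic-ray hit contribute 0.093145, so
  P(cosmic-ray hit | anomaly flag) = 0.093145 / 0.148825 ≈ 0.626

Now also conditioning on real transient source≠true:
Enumerate both values of cosmic-ray hit and weight by the priors:
  P(anomaly flag | ¬real transient source) = 0.02×0.87 + 0.7×0.13
        = 0.017400 + 0.091000 = 0.108400
The terms with cosmic-ray hit present sum to 0.091000, so
  P(cosmic-ray hit | anomaly flag, ¬real transient source) = 0.091000 / 0.108400 ≈ 0.839
With real transient source excluded, cosmic-ray hit must carry more of the explanatory weight for the anomaly flag.

P(cosmic-ray hit | anomaly flag) ≈ 0.626; P(cosmic-ray hit | anomaly flag, ¬real transient source) ≈ 0.839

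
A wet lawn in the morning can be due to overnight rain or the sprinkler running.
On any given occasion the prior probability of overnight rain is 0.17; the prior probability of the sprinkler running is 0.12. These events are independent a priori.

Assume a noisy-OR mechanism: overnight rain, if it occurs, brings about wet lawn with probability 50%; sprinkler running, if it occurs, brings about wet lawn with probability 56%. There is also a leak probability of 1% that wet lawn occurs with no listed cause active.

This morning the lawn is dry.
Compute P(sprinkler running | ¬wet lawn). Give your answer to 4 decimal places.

P(sprinkler running | ¬wet lawn) ≈ 0.0566

Under noisy-OR, P(wet lawn | causes) = 1 − (1−0.01)·∏(1−qᵢ) over the active causes.
P(¬wet lawn) = 0.99*0.83*0.88 + 0.4356*0.83*0.12 + 0.495*0.17*0.88 + 0.2178*0.17*0.12 = 0.723096 + 0.043386 + 0.074052 + 0.004443 = 0.844977
Restricting to configurations with sprinkler running present: 0.043386 + 0.004443 = 0.047829.
Hence the posterior is 0.047829/0.844977 ≈ 0.0566.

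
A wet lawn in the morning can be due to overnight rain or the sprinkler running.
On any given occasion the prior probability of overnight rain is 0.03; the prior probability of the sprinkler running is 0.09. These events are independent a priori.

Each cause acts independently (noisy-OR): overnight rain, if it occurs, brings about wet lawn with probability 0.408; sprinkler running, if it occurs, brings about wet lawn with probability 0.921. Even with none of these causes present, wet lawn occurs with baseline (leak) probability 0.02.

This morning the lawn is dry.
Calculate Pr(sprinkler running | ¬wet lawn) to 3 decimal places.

Pr(sprinkler running | ¬wet lawn) ≈ 0.008

Under noisy-OR, P(wet lawn | causes) = 1 − (1−0.02)·∏(1−qᵢ) over the active causes.
P(¬wet lawn) = 0.98·0.97·0.91 + 0.07742·0.97·0.09 + 0.58016·0.03·0.91 + 0.045833·0.03·0.09 = 0.865046 + 0.006759 + 0.015838 + 0.000124 = 0.887767
Restricting to configurations with sprinkler running present: 0.006759 + 0.000124 = 0.006883.
So P(sprinkler running | ¬wet lawn) = 0.006883/0.887767 ≈ 0.008.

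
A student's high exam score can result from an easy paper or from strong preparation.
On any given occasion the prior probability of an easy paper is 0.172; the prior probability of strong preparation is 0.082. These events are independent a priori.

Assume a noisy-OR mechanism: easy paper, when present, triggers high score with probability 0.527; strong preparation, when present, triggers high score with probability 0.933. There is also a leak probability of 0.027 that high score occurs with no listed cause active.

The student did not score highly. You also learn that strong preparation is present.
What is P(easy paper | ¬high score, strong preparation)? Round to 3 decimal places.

Under noisy-OR, P(high score | causes) = 1 − (1−0.027)·∏(1−qᵢ) over the active causes.
P(¬high score | strong preparation) = 0.065191·0.828 + 0.030835·0.172 = 0.053978 + 0.005304 = 0.059282
Restricting to configurations with easy paper present: 0.030835·0.172 = 0.005304.
So P(easy paper | ¬high score, strong preparation) = 0.005304/0.059282 ≈ 0.089.

P(easy paper | ¬high score, strong preparation) ≈ 0.089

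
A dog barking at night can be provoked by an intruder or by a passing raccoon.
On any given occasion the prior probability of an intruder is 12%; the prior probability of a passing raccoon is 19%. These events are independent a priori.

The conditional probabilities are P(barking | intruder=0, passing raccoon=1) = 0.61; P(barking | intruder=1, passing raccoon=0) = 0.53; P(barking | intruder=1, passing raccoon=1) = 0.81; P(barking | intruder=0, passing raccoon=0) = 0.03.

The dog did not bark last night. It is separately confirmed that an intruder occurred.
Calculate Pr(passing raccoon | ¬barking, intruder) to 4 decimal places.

Pr(passing raccoon | ¬barking, intruder) ≈ 0.0866

P(¬barking | intruder) = 0.47×0.81 + 0.19×0.19 = 0.380700 + 0.036100 = 0.416800
Restricting to configurations with passing raccoon present: 0.19×0.19 = 0.036100.
So P(passing raccoon | ¬barking, intruder) = 0.036100/0.416800 ≈ 0.0866.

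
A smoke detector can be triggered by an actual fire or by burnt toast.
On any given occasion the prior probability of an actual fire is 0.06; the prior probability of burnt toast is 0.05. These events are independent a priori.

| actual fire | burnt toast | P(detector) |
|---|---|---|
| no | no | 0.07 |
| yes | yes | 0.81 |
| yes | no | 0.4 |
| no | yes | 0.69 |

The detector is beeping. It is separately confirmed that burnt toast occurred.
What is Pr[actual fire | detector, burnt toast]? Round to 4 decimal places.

Numerator (weight on configurations with actual fire): 0.81·0.06 = 0.048600
Normalizer over all consistent configurations: 0.69·0.94 + 0.81·0.06 = 0.697200
P(actual fire | detector, burnt toast) = 0.048600/0.697200 ≈ 0.0697

Pr[actual fire | detector, burnt toast] ≈ 0.0697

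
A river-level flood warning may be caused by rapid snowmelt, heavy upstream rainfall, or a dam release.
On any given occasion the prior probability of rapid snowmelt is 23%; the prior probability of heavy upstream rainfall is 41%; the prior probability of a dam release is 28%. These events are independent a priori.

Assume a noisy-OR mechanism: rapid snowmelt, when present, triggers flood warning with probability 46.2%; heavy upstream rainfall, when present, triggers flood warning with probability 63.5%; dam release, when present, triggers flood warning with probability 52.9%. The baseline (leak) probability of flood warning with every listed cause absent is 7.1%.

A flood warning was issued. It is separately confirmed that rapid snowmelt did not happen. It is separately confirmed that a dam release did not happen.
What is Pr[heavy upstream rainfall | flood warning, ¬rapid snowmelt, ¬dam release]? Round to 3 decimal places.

Under noisy-OR, P(flood warning | causes) = 1 − (1−0.071)·∏(1−qᵢ) over the active causes.
Numerator (weight on configurations with heavy upstream rainfall): 0.660915×0.41 = 0.270975
Normalizer over all consistent configurations: 0.071×0.59 + 0.660915×0.41 = 0.312865
Posterior = 0.270975 / 0.312865 ≈ 0.866

Pr[heavy upstream rainfall | flood warning, ¬rapid snowmelt, ¬dam release] ≈ 0.866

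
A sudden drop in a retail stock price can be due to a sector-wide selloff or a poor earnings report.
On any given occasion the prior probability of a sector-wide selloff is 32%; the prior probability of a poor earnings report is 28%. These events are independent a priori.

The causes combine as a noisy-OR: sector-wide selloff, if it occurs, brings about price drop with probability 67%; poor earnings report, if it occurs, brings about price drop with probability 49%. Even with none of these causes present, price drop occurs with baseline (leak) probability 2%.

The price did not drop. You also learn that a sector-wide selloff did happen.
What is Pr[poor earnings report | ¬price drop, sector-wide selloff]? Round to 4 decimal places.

Pr[poor earnings report | ¬price drop, sector-wide selloff] ≈ 0.1655

Under noisy-OR, P(price drop | causes) = 1 − (1−0.02)·∏(1−qᵢ) over the active causes.
Sum P(¬price drop|·) weighted by the priors over both values of poor earnings report:
  P(¬price drop | sector-wide selloff) = 0.3234×0.72 + 0.164934×0.28
        = 0.232848 + 0.046182 = 0.279030
Configurations with poor earnings report contribute 0.046182, so
  P(poor earnings report | ¬price drop, sector-wide selloff) = 0.046182 / 0.279030 ≈ 0.1655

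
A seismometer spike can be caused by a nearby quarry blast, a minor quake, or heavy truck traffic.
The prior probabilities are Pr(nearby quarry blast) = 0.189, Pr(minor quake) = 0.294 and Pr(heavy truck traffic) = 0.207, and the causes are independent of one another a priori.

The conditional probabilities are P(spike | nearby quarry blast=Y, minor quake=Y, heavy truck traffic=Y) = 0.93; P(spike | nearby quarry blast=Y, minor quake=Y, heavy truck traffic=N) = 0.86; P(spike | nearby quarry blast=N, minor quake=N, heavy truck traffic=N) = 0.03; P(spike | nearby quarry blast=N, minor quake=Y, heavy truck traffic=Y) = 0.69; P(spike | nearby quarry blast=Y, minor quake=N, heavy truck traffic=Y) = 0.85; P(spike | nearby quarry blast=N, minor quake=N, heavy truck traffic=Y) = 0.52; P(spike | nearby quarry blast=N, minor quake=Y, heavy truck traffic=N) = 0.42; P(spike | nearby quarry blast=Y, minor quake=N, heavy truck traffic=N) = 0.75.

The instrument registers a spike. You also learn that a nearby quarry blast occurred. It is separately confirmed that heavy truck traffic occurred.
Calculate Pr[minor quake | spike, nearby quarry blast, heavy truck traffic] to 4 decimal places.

Numerator (weight on configurations with minor quake): 0.93*0.294 = 0.273420
The normalizing constant is 0.85*0.706 + 0.93*0.294 = 0.873520
P(minor quake | spike, nearby quarry blast, heavy truck traffic) = 0.273420/0.873520 ≈ 0.3130

Pr[minor quake | spike, nearby quarry blast, heavy truck traffic] ≈ 0.3130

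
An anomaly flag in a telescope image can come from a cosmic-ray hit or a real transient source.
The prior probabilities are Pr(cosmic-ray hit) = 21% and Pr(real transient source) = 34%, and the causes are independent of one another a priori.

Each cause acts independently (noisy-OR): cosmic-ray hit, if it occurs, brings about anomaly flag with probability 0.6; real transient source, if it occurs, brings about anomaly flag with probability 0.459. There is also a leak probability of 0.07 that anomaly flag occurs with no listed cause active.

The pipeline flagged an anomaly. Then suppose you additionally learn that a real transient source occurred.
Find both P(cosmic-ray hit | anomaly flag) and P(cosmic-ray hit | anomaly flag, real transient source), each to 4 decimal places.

Under noisy-OR, P(anomaly flag | causes) = 1 − (1−0.07)·∏(1−qᵢ) over the active causes.
P(anomaly flag) = 0.07×0.79×0.66 + 0.49687×0.79×0.34 + 0.628×0.21×0.66 + 0.798748×0.21×0.34 = 0.036498 + 0.133459 + 0.087041 + 0.057031 = 0.314029
Of this, 0.144072 comes from 0.087041 + 0.057031 (the cosmic-ray hit=true cases).
So P(cosmic-ray hit | anomaly flag) = 0.144072/0.314029 ≈ 0.4588.

Now also conditioning on real transient source=true:
P(anomaly flag | real transient source) = 0.49687·0.79 + 0.798748·0.21 = 0.392527 + 0.167737 = 0.560264
The cosmic-ray hit-present share is 0.798748·0.21 = 0.167737.
P(cosmic-ray hit | anomaly flag, real transient source) = 0.167737 / 0.560264 ≈ 0.2994
— real transient source explains away the evidence for cosmic-ray hit.

P(cosmic-ray hit | anomaly flag) ≈ 0.4588; P(cosmic-ray hit | anomaly flag, real transient source) ≈ 0.2994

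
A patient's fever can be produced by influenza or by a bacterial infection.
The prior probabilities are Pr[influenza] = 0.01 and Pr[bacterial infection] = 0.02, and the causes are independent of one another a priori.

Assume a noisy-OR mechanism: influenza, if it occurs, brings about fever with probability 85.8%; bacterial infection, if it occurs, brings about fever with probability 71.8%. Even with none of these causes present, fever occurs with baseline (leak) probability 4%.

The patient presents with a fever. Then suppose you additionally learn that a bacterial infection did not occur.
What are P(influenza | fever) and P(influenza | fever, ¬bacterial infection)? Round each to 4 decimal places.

P(influenza | fever) ≈ 0.1398; P(influenza | fever, ¬bacterial infection) ≈ 0.1791

Under noisy-OR, P(fever | causes) = 1 − (1−0.04)·∏(1−qᵢ) over the active causes.
By total probability over the 4 (influenza, bacterial infection) configurations:
  P(fever) = 0.04·0.99·0.98 + 0.72928·0.99·0.02 + 0.86368·0.01·0.98 + 0.961558·0.01·0.02
        = 0.038808 + 0.014440 + 0.008464 + 0.000192 = 0.061904
The terms with influenza present sum to 0.008656, so
  P(influenza | fever) = 0.008656 / 0.061904 ≈ 0.1398

Now condition on the additional information:
Numerator (weight on configurations with influenza): 0.86368×0.01 = 0.008637
Normalizer over all consistent configurations: 0.04×0.99 + 0.86368×0.01 = 0.048237
Posterior = 0.008637 / 0.048237 ≈ 0.1791
Ruling out bacterial infection raises the posterior on influenza — the flip side of explaining away.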